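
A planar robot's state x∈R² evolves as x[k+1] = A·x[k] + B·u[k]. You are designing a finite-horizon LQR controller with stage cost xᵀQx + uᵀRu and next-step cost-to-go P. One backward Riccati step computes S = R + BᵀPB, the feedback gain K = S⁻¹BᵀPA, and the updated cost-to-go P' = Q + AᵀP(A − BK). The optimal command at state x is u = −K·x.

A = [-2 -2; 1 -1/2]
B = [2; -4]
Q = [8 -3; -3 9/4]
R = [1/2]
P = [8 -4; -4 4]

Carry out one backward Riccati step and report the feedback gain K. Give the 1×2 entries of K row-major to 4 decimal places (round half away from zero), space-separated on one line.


BᵀP = [32.0000 -24.0000]
S = R + BᵀPB = [1/2] + [160.0000] = [160.5000]
BᵀPA = [-88.0000 -52.0000]
K = S⁻¹·BᵀPA = [-0.5483 -0.3240]
A−BK = [-0.9034 -1.3520; -1.1931 -1.7960]
AᵀP(A−BK) = [3.7508 5.4891; 5.4891 8.1526]
P' = Q + AᵀP(A−BK) = [11.7508 2.4891; 2.4891 10.4026]
tr(P') = 22.1534

-0.5483 -0.3240


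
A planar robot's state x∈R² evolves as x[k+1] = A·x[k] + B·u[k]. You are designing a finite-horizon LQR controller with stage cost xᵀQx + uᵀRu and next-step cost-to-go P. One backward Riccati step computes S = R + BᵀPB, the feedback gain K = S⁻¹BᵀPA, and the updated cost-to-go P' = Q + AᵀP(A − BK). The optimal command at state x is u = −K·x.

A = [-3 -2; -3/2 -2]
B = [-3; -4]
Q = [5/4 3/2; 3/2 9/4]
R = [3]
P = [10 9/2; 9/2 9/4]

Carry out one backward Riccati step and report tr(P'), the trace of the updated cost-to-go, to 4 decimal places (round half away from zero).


BᵀP = [-48.0000 -22.5000]
S = R + BᵀPB = [3] + [234.0000] = [237.0000]
BᵀPA = [177.7500 141.0000]
K = S⁻¹·BᵀPA = [0.7500 0.5949]
A−BK = [-0.7500 -0.2152; 1.5000 0.3797]
AᵀP(A−BK) = [2.2500 1.5000; 1.5000 1.1139]
P' = Q + AᵀP(A−BK) = [3.5000 3.0000; 3.0000 3.3639]
tr(P') = 6.8639

6.8639


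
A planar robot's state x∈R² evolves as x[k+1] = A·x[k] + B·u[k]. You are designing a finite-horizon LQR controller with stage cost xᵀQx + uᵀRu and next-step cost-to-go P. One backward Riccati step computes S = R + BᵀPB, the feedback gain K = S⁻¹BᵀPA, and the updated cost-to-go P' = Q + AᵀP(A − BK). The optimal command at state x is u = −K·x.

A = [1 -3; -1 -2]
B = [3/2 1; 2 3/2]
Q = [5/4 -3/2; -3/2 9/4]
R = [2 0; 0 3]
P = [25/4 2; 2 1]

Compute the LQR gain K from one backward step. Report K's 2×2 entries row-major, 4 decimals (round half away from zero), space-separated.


BᵀP = [13.3750 5.0000; 9.2500 3.5000]
S = R + BᵀPB = [2 0; 0 3] + [30.0625 20.8750; 20.8750 14.5000] = [32.0625 20.8750; 20.8750 17.5000]
BᵀPA = [8.3750 -50.1250; 5.7500 -34.7500]
K = S⁻¹·BᵀPA = [0.2117 -1.2111; 0.0761 -0.5411]
A−BK = [0.6064 -0.6423; -1.5375 1.2338]
AᵀP(A−BK) = [1.0398 -1.4961; -1.4961 4.7426]
P' = Q + AᵀP(A−BK) = [2.2898 -2.9961; -2.9961 6.9926]
tr(P') = 9.2823

0.2117 -1.2111 0.0761 -0.5411


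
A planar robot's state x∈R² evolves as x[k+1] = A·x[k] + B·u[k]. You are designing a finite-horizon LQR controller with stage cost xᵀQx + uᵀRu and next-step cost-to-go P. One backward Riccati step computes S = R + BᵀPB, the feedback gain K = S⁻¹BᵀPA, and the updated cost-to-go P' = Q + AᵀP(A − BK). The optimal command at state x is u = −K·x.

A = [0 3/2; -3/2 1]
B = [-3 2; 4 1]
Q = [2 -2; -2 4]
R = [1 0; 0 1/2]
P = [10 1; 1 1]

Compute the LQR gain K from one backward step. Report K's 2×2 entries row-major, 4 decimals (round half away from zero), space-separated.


-0.2533 0.0259 -0.3828 0.7873

BᵀP = [-26.0000 1.0000; 21.0000 3.0000]
S = R + BᵀPB = [1 0; 0 1/2] + [82.0000 -51.0000; -51.0000 45.0000] = [83.0000 -51.0000; -51.0000 45.5000]
BᵀPA = [-1.5000 -38.0000; -4.5000 34.5000]
K = S⁻¹·BᵀPA = [-0.2533 0.0259; -0.3828 0.7873]
A−BK = [0.0057 0.0032; -0.1040 0.1089]
AᵀP(A−BK) = [0.1474 -0.1681; -0.1681 0.3233]
P' = Q + AᵀP(A−BK) = [2.1474 -2.1681; -2.1681 4.3233]
tr(P') = 6.4707


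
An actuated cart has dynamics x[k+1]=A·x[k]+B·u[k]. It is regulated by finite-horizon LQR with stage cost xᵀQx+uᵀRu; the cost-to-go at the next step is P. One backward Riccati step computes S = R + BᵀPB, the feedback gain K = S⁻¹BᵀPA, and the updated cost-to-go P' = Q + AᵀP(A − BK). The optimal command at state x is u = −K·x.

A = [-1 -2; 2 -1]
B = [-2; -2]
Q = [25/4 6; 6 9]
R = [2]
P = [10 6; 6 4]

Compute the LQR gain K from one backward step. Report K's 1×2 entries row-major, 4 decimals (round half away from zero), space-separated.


BᵀP = [-32.0000 -20.0000]
S = R + BᵀPB = [2] + [104.0000] = [106.0000]
BᵀPA = [-8.0000 84.0000]
K = S⁻¹·BᵀPA = [-0.0755 0.7925]
A−BK = [-1.1509 -0.4151; 1.8491 0.5849]
AᵀP(A−BK) = [1.3962 0.3396; 0.3396 1.4340]
P' = Q + AᵀP(A−BK) = [7.6462 6.3396; 6.3396 10.4340]
tr(P') = 18.0802

-0.0755 0.7925


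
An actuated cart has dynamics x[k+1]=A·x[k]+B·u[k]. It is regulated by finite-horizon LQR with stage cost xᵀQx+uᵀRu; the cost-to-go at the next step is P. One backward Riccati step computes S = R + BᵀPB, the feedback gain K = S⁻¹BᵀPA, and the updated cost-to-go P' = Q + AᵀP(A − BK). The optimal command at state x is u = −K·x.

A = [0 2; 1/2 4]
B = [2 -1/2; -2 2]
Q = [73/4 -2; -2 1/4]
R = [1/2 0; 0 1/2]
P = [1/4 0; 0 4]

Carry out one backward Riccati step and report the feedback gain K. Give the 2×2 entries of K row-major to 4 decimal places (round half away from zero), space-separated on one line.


BᵀP = [0.5000 -8.0000; -0.1250 8.0000]
S = R + BᵀPB = [1/2 0; 0 1/2] + [17.0000 -16.2500; -16.2500 16.0625] = [17.5000 -16.2500; -16.2500 16.5625]
BᵀPA = [-4.0000 -31.0000; 4.0000 31.7500]
K = S⁻¹·BᵀPA = [-0.0485 0.0970; 0.1939 2.0121]
A−BK = [0.1939 2.8121; 0.0152 0.1697]
AᵀP(A−BK) = [0.0303 0.3394; 0.3394 4.1212]
P' = Q + AᵀP(A−BK) = [18.2803 -1.6606; -1.6606 4.3712]
tr(P') = 22.6515

-0.0485 0.0970 0.1939 2.0121


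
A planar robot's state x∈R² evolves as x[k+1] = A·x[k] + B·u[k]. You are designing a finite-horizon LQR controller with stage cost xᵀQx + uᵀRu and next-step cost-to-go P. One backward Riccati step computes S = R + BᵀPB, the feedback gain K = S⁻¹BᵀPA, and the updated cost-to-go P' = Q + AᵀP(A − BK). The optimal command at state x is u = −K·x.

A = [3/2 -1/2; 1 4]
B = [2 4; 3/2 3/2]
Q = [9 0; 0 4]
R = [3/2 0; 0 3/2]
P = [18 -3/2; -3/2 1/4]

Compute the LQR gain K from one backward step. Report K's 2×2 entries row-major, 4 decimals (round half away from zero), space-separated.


BᵀP = [33.7500 -2.6250; 69.7500 -5.6250]
S = R + BᵀPB = [3/2 0; 0 3/2] + [63.5625 131.0625; 131.0625 270.5625] = [65.0625 131.0625; 131.0625 272.0625]
BᵀPA = [48.0000 -27.3750; 99.0000 -57.3750]
K = S⁻¹·BᵀPA = [0.1600 0.1375; 0.2868 -0.2771]
A−BK = [0.0328 0.3335; 0.3298 4.2095]
AᵀP(A−BK) = [0.1759 0.0857; 0.0857 2.3639]
P' = Q + AᵀP(A−BK) = [9.1759 0.0857; 0.0857 6.3639]
tr(P') = 15.5397

0.1600 0.1375 0.2868 -0.2771


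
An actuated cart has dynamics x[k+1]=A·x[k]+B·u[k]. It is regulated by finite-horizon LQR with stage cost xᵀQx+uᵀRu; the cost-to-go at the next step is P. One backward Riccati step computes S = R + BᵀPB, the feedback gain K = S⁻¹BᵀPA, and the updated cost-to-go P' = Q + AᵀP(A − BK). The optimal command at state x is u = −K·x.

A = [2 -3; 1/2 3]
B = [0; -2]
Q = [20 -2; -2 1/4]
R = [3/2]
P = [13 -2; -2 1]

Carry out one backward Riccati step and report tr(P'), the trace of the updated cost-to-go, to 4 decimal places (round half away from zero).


BᵀP = [4.0000 -2.0000]
S = R + BᵀPB = [3/2] + [4.0000] = [5.5000]
BᵀPA = [7.0000 -18.0000]
K = S⁻¹·BᵀPA = [1.2727 -3.2727]
A−BK = [2.0000 -3.0000; 3.0455 -3.5455]
AᵀP(A−BK) = [39.3409 -62.5909; -62.5909 103.0909]
P' = Q + AᵀP(A−BK) = [59.3409 -64.5909; -64.5909 103.3409]
tr(P') = 162.6818

162.6818


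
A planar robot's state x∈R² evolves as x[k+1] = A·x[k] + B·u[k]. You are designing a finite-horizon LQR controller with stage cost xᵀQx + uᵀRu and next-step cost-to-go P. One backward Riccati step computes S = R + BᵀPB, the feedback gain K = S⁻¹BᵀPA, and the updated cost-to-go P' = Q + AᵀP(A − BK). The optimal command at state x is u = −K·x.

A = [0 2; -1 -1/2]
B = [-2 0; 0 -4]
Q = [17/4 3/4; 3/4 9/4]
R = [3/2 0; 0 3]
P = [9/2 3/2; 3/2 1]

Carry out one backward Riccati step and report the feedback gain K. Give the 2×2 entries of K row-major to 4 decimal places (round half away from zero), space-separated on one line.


0.0397 -0.8543 0.1854 0.0132

BᵀP = [-9.0000 -3.0000; -6.0000 -4.0000]
S = R + BᵀPB = [3/2 0; 0 3] + [18.0000 12.0000; 12.0000 16.0000] = [19.5000 12.0000; 12.0000 19.0000]
BᵀPA = [3.0000 -16.5000; 4.0000 -10.0000]
K = S⁻¹·BᵀPA = [0.0397 -0.8543; 0.1854 0.0132]
A−BK = [0.0795 0.2914; -0.2583 -0.4470]
AᵀP(A−BK) = [0.1391 0.0099; 0.0099 1.2864]
P' = Q + AᵀP(A−BK) = [4.3891 0.7599; 0.7599 3.5364]
tr(P') = 7.9255


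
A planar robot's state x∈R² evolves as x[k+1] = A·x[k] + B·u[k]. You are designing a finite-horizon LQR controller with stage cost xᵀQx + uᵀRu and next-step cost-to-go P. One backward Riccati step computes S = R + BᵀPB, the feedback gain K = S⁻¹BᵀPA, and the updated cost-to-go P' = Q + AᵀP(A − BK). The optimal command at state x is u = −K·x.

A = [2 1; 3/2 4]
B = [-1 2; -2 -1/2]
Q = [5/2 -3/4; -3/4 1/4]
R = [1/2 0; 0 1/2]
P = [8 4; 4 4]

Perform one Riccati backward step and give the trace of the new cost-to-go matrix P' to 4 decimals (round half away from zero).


BᵀP = [-16.0000 -12.0000; 14.0000 6.0000]
S = R + BᵀPB = [1/2 0; 0 1/2] + [40.0000 -26.0000; -26.0000 25.0000] = [40.5000 -26.0000; -26.0000 25.5000]
BᵀPA = [-50.0000 -64.0000; 37.0000 38.0000]
K = S⁻¹·BᵀPA = [-0.8774 -1.8052; 0.5564 -0.3504]
A−BK = [0.0098 -0.1044; 0.0235 0.2144]
AᵀP(A−BK) = [0.5445 0.7050; 0.7050 1.7828]
P' = Q + AᵀP(A−BK) = [3.0445 -0.0450; -0.0450 2.0328]
tr(P') = 5.0773

5.0773


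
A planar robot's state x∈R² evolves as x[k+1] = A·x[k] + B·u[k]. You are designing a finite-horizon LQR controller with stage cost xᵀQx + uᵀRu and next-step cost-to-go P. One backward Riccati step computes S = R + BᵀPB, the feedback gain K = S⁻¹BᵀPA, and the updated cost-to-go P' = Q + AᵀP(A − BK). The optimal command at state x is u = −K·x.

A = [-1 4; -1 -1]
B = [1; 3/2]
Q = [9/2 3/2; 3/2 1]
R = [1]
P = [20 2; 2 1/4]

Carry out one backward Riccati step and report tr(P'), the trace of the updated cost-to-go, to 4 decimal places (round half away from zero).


19.2052

BᵀP = [23.0000 2.3750]
S = R + BᵀPB = [1] + [26.5625] = [27.5625]
BᵀPA = [-25.3750 89.6250]
K = S⁻¹·BᵀPA = [-0.9206 3.2517]
A−BK = [-0.0794 0.7483; 0.3810 -5.8776]
AᵀP(A−BK) = [0.8889 -3.2381; -3.2381 12.8163]
P' = Q + AᵀP(A−BK) = [5.3889 -1.7381; -1.7381 13.8163]
tr(P') = 19.2052


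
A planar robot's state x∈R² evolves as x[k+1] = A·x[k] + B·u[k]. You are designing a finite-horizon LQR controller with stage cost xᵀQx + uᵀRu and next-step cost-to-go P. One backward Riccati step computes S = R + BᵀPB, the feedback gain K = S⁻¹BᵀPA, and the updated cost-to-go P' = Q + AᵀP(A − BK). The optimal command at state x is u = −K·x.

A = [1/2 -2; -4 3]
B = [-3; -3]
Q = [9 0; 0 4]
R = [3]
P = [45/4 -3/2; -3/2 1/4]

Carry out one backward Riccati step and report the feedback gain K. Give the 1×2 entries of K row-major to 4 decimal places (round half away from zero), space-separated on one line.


-0.3726 0.8774

BᵀP = [-29.2500 3.7500]
S = R + BᵀPB = [3] + [76.5000] = [79.5000]
BᵀPA = [-29.6250 69.7500]
K = S⁻¹·BᵀPA = [-0.3726 0.8774]
A−BK = [-0.6179 0.6321; -5.1179 5.6321]
AᵀP(A−BK) = [1.7730 -2.5083; -2.5083 4.0542]
P' = Q + AᵀP(A−BK) = [10.7730 -2.5083; -2.5083 8.0542]
tr(P') = 18.8272


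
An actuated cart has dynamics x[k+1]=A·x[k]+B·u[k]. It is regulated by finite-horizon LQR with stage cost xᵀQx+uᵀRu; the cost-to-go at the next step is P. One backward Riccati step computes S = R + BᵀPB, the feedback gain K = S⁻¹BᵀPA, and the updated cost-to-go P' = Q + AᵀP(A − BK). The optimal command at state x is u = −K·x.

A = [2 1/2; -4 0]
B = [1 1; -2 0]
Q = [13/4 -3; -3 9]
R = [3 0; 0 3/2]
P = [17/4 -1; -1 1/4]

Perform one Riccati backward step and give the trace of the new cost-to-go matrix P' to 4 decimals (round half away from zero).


BᵀP = [6.2500 -1.5000; 4.2500 -1.0000]
S = R + BᵀPB = [3 0; 0 3/2] + [9.2500 6.2500; 6.2500 4.2500] = [12.2500 6.2500; 6.2500 5.7500]
BᵀPA = [18.5000 3.1250; 12.5000 2.1250]
K = S⁻¹·BᵀPA = [0.9004 0.1494; 1.1952 0.2072]
A−BK = [-0.0956 0.1434; -2.1992 0.2988]
AᵀP(A−BK) = [5.4024 0.8964; 0.8964 0.1554]
P' = Q + AᵀP(A−BK) = [8.6524 -2.1036; -2.1036 9.1554]
tr(P') = 17.8078

17.8078


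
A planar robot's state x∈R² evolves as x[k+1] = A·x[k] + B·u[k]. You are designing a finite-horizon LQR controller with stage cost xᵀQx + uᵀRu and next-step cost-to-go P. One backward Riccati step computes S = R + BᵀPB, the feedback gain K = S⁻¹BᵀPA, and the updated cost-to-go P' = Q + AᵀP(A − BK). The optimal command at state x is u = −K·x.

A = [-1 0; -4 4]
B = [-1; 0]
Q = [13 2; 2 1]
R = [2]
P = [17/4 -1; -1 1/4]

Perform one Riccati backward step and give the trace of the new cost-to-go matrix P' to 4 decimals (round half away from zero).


BᵀP = [-4.2500 1.0000]
S = R + BᵀPB = [2] + [4.2500] = [6.2500]
BᵀPA = [0.2500 4.0000]
K = S⁻¹·BᵀPA = [0.0400 0.6400]
A−BK = [-0.9600 0.6400; -4.0000 4.0000]
AᵀP(A−BK) = [0.2400 -0.1600; -0.1600 1.4400]
P' = Q + AᵀP(A−BK) = [13.2400 1.8400; 1.8400 2.4400]
tr(P') = 15.6800

15.6800


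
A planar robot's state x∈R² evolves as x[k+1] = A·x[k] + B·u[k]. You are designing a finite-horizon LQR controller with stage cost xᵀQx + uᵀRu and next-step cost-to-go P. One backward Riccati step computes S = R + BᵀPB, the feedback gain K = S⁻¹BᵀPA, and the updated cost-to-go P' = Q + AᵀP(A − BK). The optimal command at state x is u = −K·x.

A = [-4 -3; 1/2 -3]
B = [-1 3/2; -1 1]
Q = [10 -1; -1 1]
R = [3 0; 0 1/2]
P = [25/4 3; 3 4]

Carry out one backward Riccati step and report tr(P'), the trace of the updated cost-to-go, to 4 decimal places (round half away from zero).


28.9921

BᵀP = [-9.2500 -7.0000; 12.3750 8.5000]
S = R + BᵀPB = [3 0; 0 1/2] + [16.2500 -20.8750; -20.8750 27.0625] = [19.2500 -20.8750; -20.8750 27.5625]
BᵀPA = [33.5000 48.7500; -45.2500 -62.6250]
K = S⁻¹·BᵀPA = [-0.2241 0.3837; -1.8115 -1.9815]
A−BK = [-1.5069 0.3560; 2.0873 -0.6348]
AᵀP(A−BK) = [14.5392 -2.0171; -2.0171 3.4529]
P' = Q + AᵀP(A−BK) = [24.5392 -3.0171; -3.0171 4.4529]
tr(P') = 28.9921


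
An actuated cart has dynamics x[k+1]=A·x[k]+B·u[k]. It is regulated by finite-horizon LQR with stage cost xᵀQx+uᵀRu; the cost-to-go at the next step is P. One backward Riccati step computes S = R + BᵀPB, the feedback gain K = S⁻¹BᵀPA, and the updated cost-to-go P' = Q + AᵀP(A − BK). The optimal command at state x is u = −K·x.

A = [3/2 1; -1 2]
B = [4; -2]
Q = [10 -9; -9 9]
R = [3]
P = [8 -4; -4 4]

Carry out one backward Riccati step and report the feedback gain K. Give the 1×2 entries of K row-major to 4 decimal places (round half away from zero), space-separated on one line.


BᵀP = [40.0000 -24.0000]
S = R + BᵀPB = [3] + [208.0000] = [211.0000]
BᵀPA = [84.0000 -8.0000]
K = S⁻¹·BᵀPA = [0.3981 -0.0379]
A−BK = [-0.0924 1.1517; -0.2038 1.9242]
AᵀP(A−BK) = [0.5592 -0.8152; -0.8152 7.6967]
P' = Q + AᵀP(A−BK) = [10.5592 -9.8152; -9.8152 16.6967]
tr(P') = 27.2559

0.3981 -0.0379


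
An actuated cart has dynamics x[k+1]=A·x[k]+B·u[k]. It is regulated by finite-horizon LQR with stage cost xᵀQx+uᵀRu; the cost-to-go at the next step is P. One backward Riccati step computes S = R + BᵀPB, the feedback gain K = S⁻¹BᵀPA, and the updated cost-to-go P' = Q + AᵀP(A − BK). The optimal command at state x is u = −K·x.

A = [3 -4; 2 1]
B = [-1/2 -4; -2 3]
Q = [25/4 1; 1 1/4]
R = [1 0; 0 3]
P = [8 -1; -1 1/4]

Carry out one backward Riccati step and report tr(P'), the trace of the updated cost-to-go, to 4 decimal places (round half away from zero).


11.4361

BᵀP = [-2.0000 0.0000; -35.0000 4.7500]
S = R + BᵀPB = [1 0; 0 3] + [1.0000 8.0000; 8.0000 154.2500] = [2.0000 8.0000; 8.0000 157.2500]
BᵀPA = [-6.0000 8.0000; -95.5000 144.7500]
K = S⁻¹·BᵀPA = [-0.7166 0.3992; -0.5709 0.9002]
A−BK = [0.3583 -0.1996; 2.2794 -0.9022]
AᵀP(A−BK) = [2.1836 -2.1357; -2.1357 2.7525]
P' = Q + AᵀP(A−BK) = [8.4336 -1.1357; -1.1357 3.0025]
tr(P') = 11.4361


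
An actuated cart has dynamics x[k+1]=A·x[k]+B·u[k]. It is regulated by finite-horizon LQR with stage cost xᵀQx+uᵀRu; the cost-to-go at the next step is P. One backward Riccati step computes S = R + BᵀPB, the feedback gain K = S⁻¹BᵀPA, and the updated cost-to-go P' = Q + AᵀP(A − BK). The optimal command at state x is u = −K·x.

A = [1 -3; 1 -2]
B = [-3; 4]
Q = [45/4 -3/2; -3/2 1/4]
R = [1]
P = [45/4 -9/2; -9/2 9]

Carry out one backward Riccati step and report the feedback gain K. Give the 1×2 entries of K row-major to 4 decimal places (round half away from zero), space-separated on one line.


BᵀP = [-51.7500 49.5000]
S = R + BᵀPB = [1] + [353.2500] = [354.2500]
BᵀPA = [-2.2500 56.2500]
K = S⁻¹·BᵀPA = [-0.0064 0.1588]
A−BK = [0.9809 -2.5236; 1.0254 -2.6351]
AᵀP(A−BK) = [11.2357 -28.8927; -28.8927 74.3183]
P' = Q + AᵀP(A−BK) = [22.4857 -30.3927; -30.3927 74.5683]
tr(P') = 97.0540

-0.0064 0.1588


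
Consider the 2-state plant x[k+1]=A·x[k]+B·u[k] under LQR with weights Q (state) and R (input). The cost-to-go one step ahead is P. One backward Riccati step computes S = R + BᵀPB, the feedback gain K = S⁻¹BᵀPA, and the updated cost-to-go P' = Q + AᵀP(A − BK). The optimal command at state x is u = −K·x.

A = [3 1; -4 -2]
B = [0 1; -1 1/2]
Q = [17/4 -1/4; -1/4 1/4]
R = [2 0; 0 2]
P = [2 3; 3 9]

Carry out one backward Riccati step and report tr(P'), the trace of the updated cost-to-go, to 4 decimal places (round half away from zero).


BᵀP = [-3.0000 -9.0000; 3.5000 7.5000]
S = R + BᵀPB = [2 0; 0 2] + [9.0000 -7.5000; -7.5000 7.2500] = [11.0000 -7.5000; -7.5000 9.2500]
BᵀPA = [27.0000 15.0000; -19.5000 -11.5000]
K = S⁻¹·BᵀPA = [2.2747 1.1538; -0.2637 -0.3077]
A−BK = [3.2637 1.3077; -1.5934 -0.6923]
AᵀP(A−BK) = [23.4396 10.8462; 10.8462 5.1538]
P' = Q + AᵀP(A−BK) = [27.6896 10.5962; 10.5962 5.4038]
tr(P') = 33.0934

33.0934


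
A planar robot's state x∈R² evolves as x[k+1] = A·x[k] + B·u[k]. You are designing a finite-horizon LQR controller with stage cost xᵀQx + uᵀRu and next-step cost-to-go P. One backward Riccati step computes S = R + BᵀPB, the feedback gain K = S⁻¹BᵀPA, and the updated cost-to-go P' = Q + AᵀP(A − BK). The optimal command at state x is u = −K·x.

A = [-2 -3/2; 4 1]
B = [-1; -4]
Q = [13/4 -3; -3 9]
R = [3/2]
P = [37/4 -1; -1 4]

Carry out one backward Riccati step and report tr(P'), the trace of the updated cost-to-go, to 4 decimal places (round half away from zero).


119.5941

BᵀP = [-5.2500 -15.0000]
S = R + BᵀPB = [3/2] + [65.2500] = [66.7500]
BᵀPA = [-49.5000 -7.1250]
K = S⁻¹·BᵀPA = [-0.7416 -0.1067]
A−BK = [-2.7416 -1.6067; 1.0337 0.5730]
AᵀP(A−BK) = [80.2921 46.4663; 46.4663 27.0520]
P' = Q + AᵀP(A−BK) = [83.5421 43.4663; 43.4663 36.0520]
tr(P') = 119.5941


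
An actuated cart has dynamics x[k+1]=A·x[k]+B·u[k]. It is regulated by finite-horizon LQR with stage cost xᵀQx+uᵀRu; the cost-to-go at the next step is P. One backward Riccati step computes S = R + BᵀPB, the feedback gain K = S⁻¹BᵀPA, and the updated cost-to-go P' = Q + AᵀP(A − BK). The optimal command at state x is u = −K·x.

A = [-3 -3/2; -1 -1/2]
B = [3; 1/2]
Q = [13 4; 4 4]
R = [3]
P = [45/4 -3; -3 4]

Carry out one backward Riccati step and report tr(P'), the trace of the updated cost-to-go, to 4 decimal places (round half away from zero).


BᵀP = [32.2500 -7.0000]
S = R + BᵀPB = [3] + [93.2500] = [96.2500]
BᵀPA = [-89.7500 -44.8750]
K = S⁻¹·BᵀPA = [-0.9325 -0.4662]
A−BK = [-0.2026 -0.1013; -0.5338 -0.2669]
AᵀP(A−BK) = [3.5610 1.7805; 1.7805 0.8903]
P' = Q + AᵀP(A−BK) = [16.5610 5.7805; 5.7805 4.8903]
tr(P') = 21.4513

21.4513


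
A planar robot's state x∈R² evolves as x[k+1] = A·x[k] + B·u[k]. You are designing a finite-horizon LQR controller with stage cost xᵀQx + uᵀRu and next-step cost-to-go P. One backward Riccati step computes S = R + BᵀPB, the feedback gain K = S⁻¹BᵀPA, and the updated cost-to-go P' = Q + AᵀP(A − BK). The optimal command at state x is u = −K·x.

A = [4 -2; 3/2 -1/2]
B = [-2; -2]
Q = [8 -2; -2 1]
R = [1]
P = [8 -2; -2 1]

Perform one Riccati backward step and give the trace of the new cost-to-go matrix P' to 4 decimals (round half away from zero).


BᵀP = [-12.0000 2.0000]
S = R + BᵀPB = [1] + [20.0000] = [21.0000]
BᵀPA = [-45.0000 23.0000]
K = S⁻¹·BᵀPA = [-2.1429 1.0952]
A−BK = [-0.2857 0.1905; -2.7857 1.6905]
AᵀP(A−BK) = [9.8214 -5.4643; -5.4643 3.0595]
P' = Q + AᵀP(A−BK) = [17.8214 -7.4643; -7.4643 4.0595]
tr(P') = 21.8810

21.8810


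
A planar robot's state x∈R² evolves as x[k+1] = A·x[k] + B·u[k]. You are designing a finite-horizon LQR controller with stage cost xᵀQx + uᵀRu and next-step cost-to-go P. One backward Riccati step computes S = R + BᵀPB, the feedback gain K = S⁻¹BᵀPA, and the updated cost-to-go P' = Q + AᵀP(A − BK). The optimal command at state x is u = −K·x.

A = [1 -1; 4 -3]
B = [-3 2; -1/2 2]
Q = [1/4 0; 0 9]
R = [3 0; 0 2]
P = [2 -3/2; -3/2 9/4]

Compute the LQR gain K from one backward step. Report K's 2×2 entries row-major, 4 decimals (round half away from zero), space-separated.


BᵀP = [-5.2500 3.3750; 1.0000 1.5000]
S = R + BᵀPB = [3 0; 0 2] + [14.0625 -3.7500; -3.7500 5.0000] = [17.0625 -3.7500; -3.7500 7.0000]
BᵀPA = [8.2500 -4.8750; 7.0000 -5.5000]
K = S⁻¹·BᵀPA = [0.7972 -0.5196; 1.4270 -1.0641]
A−BK = [0.5374 -0.4306; 1.5445 -1.1317]
AᵀP(A−BK) = [9.4342 -6.7651; -6.7651 4.8648]
P' = Q + AᵀP(A−BK) = [9.6842 -6.7651; -6.7651 13.8648]
tr(P') = 23.5489

0.7972 -0.5196 1.4270 -1.0641


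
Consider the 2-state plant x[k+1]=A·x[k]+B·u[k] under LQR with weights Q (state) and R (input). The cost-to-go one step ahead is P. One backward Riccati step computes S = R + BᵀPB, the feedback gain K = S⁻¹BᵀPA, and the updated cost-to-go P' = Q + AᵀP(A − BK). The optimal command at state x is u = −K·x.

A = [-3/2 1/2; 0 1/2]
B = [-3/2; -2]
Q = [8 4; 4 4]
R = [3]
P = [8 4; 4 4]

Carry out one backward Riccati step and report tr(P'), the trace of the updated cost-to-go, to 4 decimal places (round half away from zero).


BᵀP = [-20.0000 -14.0000]
S = R + BᵀPB = [3] + [58.0000] = [61.0000]
BᵀPA = [30.0000 -17.0000]
K = S⁻¹·BᵀPA = [0.4918 -0.2787]
A−BK = [-0.7623 0.0820; 0.9836 -0.0574]
AᵀP(A−BK) = [3.2459 -0.6393; -0.6393 0.2623]
P' = Q + AᵀP(A−BK) = [11.2459 3.3607; 3.3607 4.2623]
tr(P') = 15.5082

15.5082


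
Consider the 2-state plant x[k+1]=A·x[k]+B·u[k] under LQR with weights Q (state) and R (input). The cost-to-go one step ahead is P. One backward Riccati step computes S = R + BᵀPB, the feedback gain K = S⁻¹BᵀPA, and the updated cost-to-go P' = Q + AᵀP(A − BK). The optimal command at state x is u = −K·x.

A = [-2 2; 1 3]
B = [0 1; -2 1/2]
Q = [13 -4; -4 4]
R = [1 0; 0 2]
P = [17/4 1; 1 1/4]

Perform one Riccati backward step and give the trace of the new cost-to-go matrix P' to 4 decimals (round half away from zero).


BᵀP = [-2.0000 -0.5000; 4.7500 1.1250]
S = R + BᵀPB = [1 0; 0 2] + [1.0000 -2.2500; -2.2500 5.3125] = [2.0000 -2.2500; -2.2500 7.3125]
BᵀPA = [3.5000 -5.5000; -8.3750 12.8750]
K = S⁻¹·BᵀPA = [0.7059 -1.1765; -0.9281 1.3987]
A−BK = [-1.0719 0.6013; 2.8758 -0.0523]
AᵀP(A−BK) = [3.0065 -4.4183; -4.4183 6.7712]
P' = Q + AᵀP(A−BK) = [16.0065 -8.4183; -8.4183 10.7712]
tr(P') = 26.7778

26.7778


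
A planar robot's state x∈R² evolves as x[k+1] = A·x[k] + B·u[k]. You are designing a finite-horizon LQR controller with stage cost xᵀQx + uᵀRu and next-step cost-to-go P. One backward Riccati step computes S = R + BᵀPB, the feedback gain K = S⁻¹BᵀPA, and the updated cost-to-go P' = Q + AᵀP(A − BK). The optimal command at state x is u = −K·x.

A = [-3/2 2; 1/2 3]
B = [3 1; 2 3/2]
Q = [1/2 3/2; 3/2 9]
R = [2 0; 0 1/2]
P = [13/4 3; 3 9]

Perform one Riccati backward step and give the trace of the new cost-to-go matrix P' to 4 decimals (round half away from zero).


BᵀP = [15.7500 27.0000; 7.7500 16.5000]
S = R + BᵀPB = [2 0; 0 1/2] + [101.2500 56.2500; 56.2500 32.5000] = [103.2500 56.2500; 56.2500 33.0000]
BᵀPA = [-10.1250 112.5000; -3.3750 65.0000]
K = S⁻¹·BᵀPA = [-0.5933 0.2313; 0.9090 1.5754]
A−BK = [-0.6291 -0.2693; 0.3231 0.1742]
AᵀP(A−BK) = [2.1234 0.9090; 0.9090 1.5754]
P' = Q + AᵀP(A−BK) = [2.6234 2.4090; 2.4090 10.5754]
tr(P') = 13.1988

13.1988


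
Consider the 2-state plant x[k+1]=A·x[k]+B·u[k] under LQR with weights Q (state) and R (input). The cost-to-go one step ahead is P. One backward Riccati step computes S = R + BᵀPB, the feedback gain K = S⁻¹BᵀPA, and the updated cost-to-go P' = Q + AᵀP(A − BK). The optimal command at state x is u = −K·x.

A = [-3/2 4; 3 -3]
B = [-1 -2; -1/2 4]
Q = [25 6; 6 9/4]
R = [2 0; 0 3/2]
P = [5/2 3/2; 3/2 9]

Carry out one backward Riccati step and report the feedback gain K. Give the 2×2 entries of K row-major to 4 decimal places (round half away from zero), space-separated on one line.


-0.0253 -1.2907 0.7381 -0.8942

BᵀP = [-3.2500 -6.0000; 1.0000 33.0000]
S = R + BᵀPB = [2 0; 0 3/2] + [6.2500 -17.5000; -17.5000 130.0000] = [8.2500 -17.5000; -17.5000 131.5000]
BᵀPA = [-13.1250 5.0000; 97.5000 -95.0000]
K = S⁻¹·BᵀPA = [-0.0253 -1.2907; 0.7381 -0.8942]
A−BK = [-0.0491 0.9209; 0.0350 -0.0686]
AᵀP(A−BK) = [0.8303 -1.0060; -1.0060 6.5043]
P' = Q + AᵀP(A−BK) = [25.8303 4.9940; 4.9940 8.7543]
tr(P') = 34.5846


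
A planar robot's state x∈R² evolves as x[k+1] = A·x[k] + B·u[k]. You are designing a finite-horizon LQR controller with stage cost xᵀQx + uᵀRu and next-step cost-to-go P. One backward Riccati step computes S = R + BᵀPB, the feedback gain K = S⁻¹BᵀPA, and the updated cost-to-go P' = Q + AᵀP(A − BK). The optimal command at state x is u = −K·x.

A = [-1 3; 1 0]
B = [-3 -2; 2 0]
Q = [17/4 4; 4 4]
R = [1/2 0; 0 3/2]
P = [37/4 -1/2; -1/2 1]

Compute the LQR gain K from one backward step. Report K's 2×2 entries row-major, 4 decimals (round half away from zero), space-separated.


BᵀP = [-28.7500 3.5000; -18.5000 1.0000]
S = R + BᵀPB = [1/2 0; 0 3/2] + [93.2500 57.5000; 57.5000 37.0000] = [93.7500 57.5000; 57.5000 38.5000]
BᵀPA = [32.2500 -86.2500; 19.5000 -55.5000]
K = S⁻¹·BᵀPA = [0.3971 -0.4268; -0.0866 -0.8041]
A−BK = [0.0181 0.1113; 0.2058 0.8536]
AᵀP(A−BK) = [0.1318 0.1948; 0.1948 1.8093]
P' = Q + AᵀP(A−BK) = [4.3818 4.1948; 4.1948 5.8093]
tr(P') = 10.1910

0.3971 -0.4268 -0.0866 -0.8041


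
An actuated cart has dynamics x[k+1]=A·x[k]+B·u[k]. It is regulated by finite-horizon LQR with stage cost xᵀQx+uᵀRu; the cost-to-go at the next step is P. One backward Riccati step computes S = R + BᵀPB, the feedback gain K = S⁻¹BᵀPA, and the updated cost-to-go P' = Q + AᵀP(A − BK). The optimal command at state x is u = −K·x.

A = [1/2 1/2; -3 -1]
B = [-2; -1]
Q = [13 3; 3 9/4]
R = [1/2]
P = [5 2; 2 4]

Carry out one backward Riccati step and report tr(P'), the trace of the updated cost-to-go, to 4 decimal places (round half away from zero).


39.6577

BᵀP = [-12.0000 -8.0000]
S = R + BᵀPB = [1/2] + [32.0000] = [32.5000]
BᵀPA = [18.0000 2.0000]
K = S⁻¹·BᵀPA = [0.5538 0.0615]
A−BK = [1.6077 0.6231; -2.4462 -0.9385]
AᵀP(A−BK) = [21.2808 8.1423; 8.1423 3.1269]
P' = Q + AᵀP(A−BK) = [34.2808 11.1423; 11.1423 5.3769]
tr(P') = 39.6577


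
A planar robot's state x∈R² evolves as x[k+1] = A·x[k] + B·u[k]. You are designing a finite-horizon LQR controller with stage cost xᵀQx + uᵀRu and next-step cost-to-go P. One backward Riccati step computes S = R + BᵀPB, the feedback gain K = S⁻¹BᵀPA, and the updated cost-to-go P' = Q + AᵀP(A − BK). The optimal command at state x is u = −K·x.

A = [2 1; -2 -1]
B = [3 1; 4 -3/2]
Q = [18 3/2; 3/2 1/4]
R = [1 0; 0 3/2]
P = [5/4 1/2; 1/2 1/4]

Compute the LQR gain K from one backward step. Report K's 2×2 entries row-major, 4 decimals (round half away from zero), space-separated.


0.2178 0.1089 0.1735 0.0867

BᵀP = [5.7500 2.5000; 0.5000 0.1250]
S = R + BᵀPB = [1 0; 0 3/2] + [27.2500 2.0000; 2.0000 0.3125] = [28.2500 2.0000; 2.0000 1.8125]
BᵀPA = [6.5000 3.2500; 0.7500 0.3750]
K = S⁻¹·BᵀPA = [0.2178 0.1089; 0.1735 0.0867]
A−BK = [1.1731 0.5866; -2.6111 -1.3055]
AᵀP(A−BK) = [0.4542 0.2271; 0.2271 0.1135]
P' = Q + AᵀP(A−BK) = [18.4542 1.7271; 1.7271 0.3635]
tr(P') = 18.8177


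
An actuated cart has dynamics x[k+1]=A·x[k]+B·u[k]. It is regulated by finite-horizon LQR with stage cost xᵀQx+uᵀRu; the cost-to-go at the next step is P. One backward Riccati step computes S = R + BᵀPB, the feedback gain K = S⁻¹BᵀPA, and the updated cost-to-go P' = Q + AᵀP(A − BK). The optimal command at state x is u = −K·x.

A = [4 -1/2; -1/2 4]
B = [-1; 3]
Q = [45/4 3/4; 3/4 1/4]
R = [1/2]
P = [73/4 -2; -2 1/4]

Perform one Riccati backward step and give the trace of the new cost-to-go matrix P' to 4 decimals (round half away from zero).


18.6581

BᵀP = [-24.2500 2.7500]
S = R + BᵀPB = [1/2] + [32.5000] = [33.0000]
BᵀPA = [-98.3750 23.1250]
K = S⁻¹·BᵀPA = [-2.9811 0.7008]
A−BK = [1.0189 0.2008; 8.4432 1.8977]
AᵀP(A−BK) = [6.8007 -0.5630; -0.5630 0.3575]
P' = Q + AᵀP(A−BK) = [18.0507 0.1870; 0.1870 0.6075]
tr(P') = 18.6581


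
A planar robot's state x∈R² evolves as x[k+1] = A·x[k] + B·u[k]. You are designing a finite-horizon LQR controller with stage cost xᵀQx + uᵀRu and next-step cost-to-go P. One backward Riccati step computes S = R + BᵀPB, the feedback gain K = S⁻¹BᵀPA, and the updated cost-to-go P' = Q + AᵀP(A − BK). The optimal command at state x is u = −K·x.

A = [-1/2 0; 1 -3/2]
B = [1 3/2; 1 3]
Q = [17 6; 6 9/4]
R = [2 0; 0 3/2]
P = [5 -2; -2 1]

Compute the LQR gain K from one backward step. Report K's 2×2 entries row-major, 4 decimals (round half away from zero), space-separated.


-0.6471 0.4412 0.0588 -0.1765

BᵀP = [3.0000 -1.0000; 1.5000 0.0000]
S = R + BᵀPB = [2 0; 0 3/2] + [2.0000 1.5000; 1.5000 2.2500] = [4.0000 1.5000; 1.5000 3.7500]
BᵀPA = [-2.5000 1.5000; -0.7500 0.0000]
K = S⁻¹·BᵀPA = [-0.6471 0.4412; 0.0588 -0.1765]
A−BK = [0.0588 -0.1765; 1.4706 -1.4118]
AᵀP(A−BK) = [2.6765 -2.0294; -2.0294 1.5882]
P' = Q + AᵀP(A−BK) = [19.6765 3.9706; 3.9706 3.8382]
tr(P') = 23.5147


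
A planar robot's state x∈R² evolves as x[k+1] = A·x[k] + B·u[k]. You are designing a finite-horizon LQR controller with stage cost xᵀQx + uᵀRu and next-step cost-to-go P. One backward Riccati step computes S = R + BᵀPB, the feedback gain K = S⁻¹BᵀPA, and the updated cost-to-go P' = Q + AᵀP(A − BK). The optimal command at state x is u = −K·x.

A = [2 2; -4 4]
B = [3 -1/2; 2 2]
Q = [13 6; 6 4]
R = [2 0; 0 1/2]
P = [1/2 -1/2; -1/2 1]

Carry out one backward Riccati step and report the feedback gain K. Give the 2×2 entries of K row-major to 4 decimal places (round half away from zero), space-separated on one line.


0.1212 0.4848 -2.0606 1.0909

BᵀP = [0.5000 0.5000; -1.2500 2.2500]
S = R + BᵀPB = [2 0; 0 1/2] + [2.5000 0.7500; 0.7500 5.1250] = [4.5000 0.7500; 0.7500 5.6250]
BᵀPA = [-1.0000 3.0000; -11.5000 6.5000]
K = S⁻¹·BᵀPA = [0.1212 0.4848; -2.0606 1.0909]
A−BK = [0.6061 1.0909; -0.1212 0.8485]
AᵀP(A−BK) = [2.4242 -0.9697; -0.9697 1.4545]
P' = Q + AᵀP(A−BK) = [15.4242 5.0303; 5.0303 5.4545]
tr(P') = 20.8788


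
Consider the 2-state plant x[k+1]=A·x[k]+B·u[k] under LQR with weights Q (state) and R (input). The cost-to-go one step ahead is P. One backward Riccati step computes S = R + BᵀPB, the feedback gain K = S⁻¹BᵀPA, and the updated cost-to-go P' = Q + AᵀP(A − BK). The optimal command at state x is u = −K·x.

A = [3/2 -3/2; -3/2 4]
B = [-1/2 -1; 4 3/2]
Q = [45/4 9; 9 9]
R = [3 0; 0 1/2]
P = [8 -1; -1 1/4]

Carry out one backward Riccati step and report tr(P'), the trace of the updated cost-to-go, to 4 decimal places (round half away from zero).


BᵀP = [-8.0000 1.5000; -9.5000 1.3750]
S = R + BᵀPB = [3 0; 0 1/2] + [10.0000 10.2500; 10.2500 11.5625] = [13.0000 10.2500; 10.2500 12.0625]
BᵀPA = [-14.2500 18.0000; -16.3125 19.7500]
K = S⁻¹·BᵀPA = [-0.0906 0.2838; -1.2754 1.3961]
A−BK = [0.1793 0.0380; 0.7754 0.7705]
AᵀP(A−BK) = [0.9674 -0.9312; -0.9312 1.3176]
P' = Q + AᵀP(A−BK) = [12.2174 8.0688; 8.0688 10.3176]
tr(P') = 22.5350

22.5350


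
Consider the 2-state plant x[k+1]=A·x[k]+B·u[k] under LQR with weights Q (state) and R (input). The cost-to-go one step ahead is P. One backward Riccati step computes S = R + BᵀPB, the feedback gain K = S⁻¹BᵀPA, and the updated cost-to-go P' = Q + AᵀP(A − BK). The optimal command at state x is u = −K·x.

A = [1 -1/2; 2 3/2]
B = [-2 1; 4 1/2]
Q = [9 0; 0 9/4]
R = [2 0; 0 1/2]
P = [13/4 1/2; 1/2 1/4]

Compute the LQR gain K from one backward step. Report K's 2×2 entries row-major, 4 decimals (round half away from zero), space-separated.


BᵀP = [-4.5000 0.0000; 3.5000 0.6250]
S = R + BᵀPB = [2 0; 0 1/2] + [9.0000 -4.5000; -4.5000 3.8125] = [11.0000 -4.5000; -4.5000 4.3125]
BᵀPA = [-4.5000 2.2500; 4.7500 -0.8125]
K = S⁻¹·BᵀPA = [0.0724 0.2224; 1.1770 0.0437]
A−BK = [-0.0322 -0.0989; 1.1218 0.5885]
AᵀP(A−BK) = [0.9851 0.1684; 0.1684 0.1601]
P' = Q + AᵀP(A−BK) = [9.9851 0.1684; 0.1684 2.4101]
tr(P') = 12.3951

0.0724 0.2224 1.1770 0.0437


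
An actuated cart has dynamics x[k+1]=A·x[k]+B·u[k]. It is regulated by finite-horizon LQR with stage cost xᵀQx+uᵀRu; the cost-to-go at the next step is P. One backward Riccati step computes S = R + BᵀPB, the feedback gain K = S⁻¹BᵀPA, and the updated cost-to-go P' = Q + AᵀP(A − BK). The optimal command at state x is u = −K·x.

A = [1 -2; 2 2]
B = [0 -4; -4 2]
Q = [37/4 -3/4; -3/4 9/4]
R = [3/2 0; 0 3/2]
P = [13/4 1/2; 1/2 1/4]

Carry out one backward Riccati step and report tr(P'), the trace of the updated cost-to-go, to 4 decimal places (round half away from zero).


BᵀP = [-2.0000 -1.0000; -12.0000 -1.5000]
S = R + BᵀPB = [3/2 0; 0 3/2] + [4.0000 6.0000; 6.0000 45.0000] = [5.5000 6.0000; 6.0000 46.5000]
BᵀPA = [-4.0000 2.0000; -15.0000 21.0000]
K = S⁻¹·BᵀPA = [-0.4369 -0.1502; -0.2662 0.4710]
A−BK = [-0.0648 -0.1160; 0.7850 0.4573]
AᵀP(A−BK) = [0.5094 -0.0358; -0.0358 0.4096]
P' = Q + AᵀP(A−BK) = [9.7594 -0.7858; -0.7858 2.6596]
tr(P') = 12.4189

12.4189


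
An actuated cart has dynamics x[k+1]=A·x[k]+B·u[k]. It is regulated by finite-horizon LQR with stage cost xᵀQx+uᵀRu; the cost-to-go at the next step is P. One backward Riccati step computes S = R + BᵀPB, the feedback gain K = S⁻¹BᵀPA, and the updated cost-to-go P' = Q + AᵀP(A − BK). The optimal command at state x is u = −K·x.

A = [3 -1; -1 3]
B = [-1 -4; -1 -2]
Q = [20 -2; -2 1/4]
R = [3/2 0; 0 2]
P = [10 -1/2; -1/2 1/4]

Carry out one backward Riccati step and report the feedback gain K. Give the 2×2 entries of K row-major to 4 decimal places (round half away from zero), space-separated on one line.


-0.0481 -0.1635 -0.7529 0.3202

BᵀP = [-9.5000 0.2500; -39.0000 1.5000]
S = R + BᵀPB = [3/2 0; 0 2] + [9.2500 37.5000; 37.5000 153.0000] = [10.7500 37.5000; 37.5000 155.0000]
BᵀPA = [-28.7500 10.2500; -118.5000 43.5000]
K = S⁻¹·BᵀPA = [-0.0481 -0.1635; -0.7529 0.3202]
A−BK = [-0.0596 0.1173; -2.5538 3.4769]
AᵀP(A−BK) = [2.6510 -2.5067; -2.5067 2.9971]
P' = Q + AᵀP(A−BK) = [22.6510 -4.5067; -4.5067 3.2471]
tr(P') = 25.8981


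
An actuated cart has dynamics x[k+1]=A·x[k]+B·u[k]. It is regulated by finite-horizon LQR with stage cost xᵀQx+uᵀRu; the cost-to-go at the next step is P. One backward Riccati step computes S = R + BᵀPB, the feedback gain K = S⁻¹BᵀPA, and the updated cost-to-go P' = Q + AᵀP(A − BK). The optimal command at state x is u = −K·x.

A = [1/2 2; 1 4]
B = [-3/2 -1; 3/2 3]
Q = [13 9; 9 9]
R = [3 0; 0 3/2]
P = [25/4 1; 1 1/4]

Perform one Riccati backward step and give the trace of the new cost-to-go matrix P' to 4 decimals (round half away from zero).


36.4827

BᵀP = [-7.8750 -1.1250; -3.2500 -0.2500]
S = R + BᵀPB = [3 0; 0 3/2] + [10.1250 4.5000; 4.5000 2.5000] = [13.1250 4.5000; 4.5000 4.0000]
BᵀPA = [-5.0625 -20.2500; -1.8750 -7.5000]
K = S⁻¹·BᵀPA = [-0.3663 -1.4651; -0.0567 -0.2267]
A−BK = [-0.1061 -0.4244; 1.7195 6.8779]
AᵀP(A−BK) = [0.8519 3.4077; 3.4077 13.6308]
P' = Q + AᵀP(A−BK) = [13.8519 12.4077; 12.4077 22.6308]
tr(P') = 36.4827


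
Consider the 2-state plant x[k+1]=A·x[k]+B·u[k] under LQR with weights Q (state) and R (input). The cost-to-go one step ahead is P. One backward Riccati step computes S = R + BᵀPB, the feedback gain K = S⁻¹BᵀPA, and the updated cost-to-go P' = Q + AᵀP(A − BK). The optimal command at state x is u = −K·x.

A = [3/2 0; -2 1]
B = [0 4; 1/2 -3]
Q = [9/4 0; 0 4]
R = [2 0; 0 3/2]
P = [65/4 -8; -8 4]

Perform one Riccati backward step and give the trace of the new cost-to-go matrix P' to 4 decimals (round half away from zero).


BᵀP = [-4.0000 2.0000; 89.0000 -44.0000]
S = R + BᵀPB = [2 0; 0 3/2] + [1.0000 -22.0000; -22.0000 488.0000] = [3.0000 -22.0000; -22.0000 489.5000]
BᵀPA = [-10.0000 2.0000; 221.5000 -44.0000]
K = S⁻¹·BᵀPA = [-0.0223 0.0112; 0.4515 -0.0894]
A−BK = [-0.3060 0.3575; -0.6343 0.7263]
AᵀP(A−BK) = [0.3322 -0.0894; -0.0894 0.0447]
P' = Q + AᵀP(A−BK) = [2.5822 -0.0894; -0.0894 4.0447]
tr(P') = 6.6269

6.6269


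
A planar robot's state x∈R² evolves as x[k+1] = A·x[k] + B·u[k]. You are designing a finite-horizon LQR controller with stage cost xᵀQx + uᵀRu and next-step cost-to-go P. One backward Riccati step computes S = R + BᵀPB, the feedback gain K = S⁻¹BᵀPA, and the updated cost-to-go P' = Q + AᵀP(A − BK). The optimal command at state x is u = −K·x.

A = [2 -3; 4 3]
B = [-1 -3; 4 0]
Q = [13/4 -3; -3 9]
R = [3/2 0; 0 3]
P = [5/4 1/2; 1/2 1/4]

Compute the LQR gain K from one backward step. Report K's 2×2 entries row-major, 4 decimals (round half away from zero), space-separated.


0.5714 0.1319 -0.8571 0.4945

BᵀP = [0.7500 0.5000; -3.7500 -1.5000]
S = R + BᵀPB = [3/2 0; 0 3] + [1.2500 -2.2500; -2.2500 11.2500] = [2.7500 -2.2500; -2.2500 14.2500]
BᵀPA = [3.5000 -0.7500; -13.5000 6.7500]
K = S⁻¹·BᵀPA = [0.5714 0.1319; -0.8571 0.4945]
A−BK = [0.0000 -1.3846; 1.7143 2.4725]
AᵀP(A−BK) = [3.4286 -1.2857; -1.2857 1.2610]
P' = Q + AᵀP(A−BK) = [6.6786 -4.2857; -4.2857 10.2610]
tr(P') = 16.9396


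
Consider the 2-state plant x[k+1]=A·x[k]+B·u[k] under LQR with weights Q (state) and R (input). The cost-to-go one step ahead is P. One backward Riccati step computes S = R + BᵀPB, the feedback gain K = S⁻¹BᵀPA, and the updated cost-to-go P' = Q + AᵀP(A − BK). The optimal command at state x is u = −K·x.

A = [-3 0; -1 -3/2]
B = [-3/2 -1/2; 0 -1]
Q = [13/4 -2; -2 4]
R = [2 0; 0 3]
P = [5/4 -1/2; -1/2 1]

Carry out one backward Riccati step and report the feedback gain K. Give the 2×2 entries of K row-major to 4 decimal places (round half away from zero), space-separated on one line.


1.0034 -0.2457 0.2457 0.3072

BᵀP = [-1.8750 0.7500; -0.1250 -0.7500]
S = R + BᵀPB = [2 0; 0 3] + [2.8125 0.1875; 0.1875 0.8125] = [4.8125 0.1875; 0.1875 3.8125]
BᵀPA = [4.8750 -1.1250; 1.1250 1.1250]
K = S⁻¹·BᵀPA = [1.0034 -0.2457; 0.2457 0.3072]
A−BK = [-1.3720 -0.2150; -0.7543 -1.1928]
AᵀP(A−BK) = [4.0819 0.1024; 0.1024 1.6280]
P' = Q + AᵀP(A−BK) = [7.3319 -1.8976; -1.8976 5.6280]
tr(P') = 12.9599


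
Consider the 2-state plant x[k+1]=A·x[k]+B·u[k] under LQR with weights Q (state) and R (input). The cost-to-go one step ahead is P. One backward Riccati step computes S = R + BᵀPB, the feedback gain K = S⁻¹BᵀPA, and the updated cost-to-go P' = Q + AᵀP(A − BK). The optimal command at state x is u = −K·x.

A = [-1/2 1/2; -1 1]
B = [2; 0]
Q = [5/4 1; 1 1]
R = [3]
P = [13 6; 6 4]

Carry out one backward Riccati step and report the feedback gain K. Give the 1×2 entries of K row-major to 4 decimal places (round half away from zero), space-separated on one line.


BᵀP = [26.0000 12.0000]
S = R + BᵀPB = [3] + [52.0000] = [55.0000]
BᵀPA = [-25.0000 25.0000]
K = S⁻¹·BᵀPA = [-0.4545 0.4545]
A−BK = [0.4091 -0.4091; -1.0000 1.0000]
AᵀP(A−BK) = [1.8864 -1.8864; -1.8864 1.8864]
P' = Q + AᵀP(A−BK) = [3.1364 -0.8864; -0.8864 2.8864]
tr(P') = 6.0227

-0.4545 0.4545
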